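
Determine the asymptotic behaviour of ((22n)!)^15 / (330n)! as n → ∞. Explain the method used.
((22n)!)^15/(330n)! ~ ((2π·22n)^(14/2) / sqrt(15)) · 15^(−15·22n)  →  0

Write N = 22n. Stirling: N! ~ sqrt(2π N)(N/e)^N and (15N)! ~ sqrt(2π·15N)·(15N/e)^(15N).
  (N!)^15/(15N)! ~ (2π N)^(15/2) (N/e)^(15N) / [sqrt(2π·15N) (15N/e)^(15N)]
     = (2π N)^(15/2) / sqrt(2π·15N) · (N/(15N))^(15N)
     = (2π N)^((15−1)/2) / sqrt(15) · 15^(−15N).
Since 15^15 > 1, the factor 15^(−15N) decays exponentially, so the ratio → 0. Substituting N = 22n gives the stated form.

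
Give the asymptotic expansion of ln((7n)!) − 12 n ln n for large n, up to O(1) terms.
ln((7n)!) − 12 n ln n = −5 n ln n + 7(ln 7 − 1) n + (1/2) ln(2π·7n) + O(1/n)

Stirling: ln((7n)!) = 7n ln(7n) − 7n + (1/2) ln(2π·7n) + O(1/n).
Expand 7n ln(7n) = 7n (ln n + ln 7) = 7n ln n + 7n ln 7.
Subtract 12n ln n: leading term is (7 − 12) n ln n = −5 n ln n. The next term is 7n ln 7 − 7n = 7(ln 7 − 1) n. Then the (1/2) ln(2π·7n) correction.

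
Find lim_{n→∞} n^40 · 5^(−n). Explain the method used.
lim = 0

Exponentials with base > 1 dominate every fixed polynomial: for any fixed c, n^c / 5^n → 0 as n → ∞ (e.g. by the ratio test, or by writing 5^n = e^(n ln 5) and noting e^(n ln 5) / n^c → ∞). Hence n^40 · 5^(−n) = n^40 / 5^n → 0.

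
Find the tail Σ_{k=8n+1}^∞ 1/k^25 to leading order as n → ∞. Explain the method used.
Σ_{k>8n} 1/k^25 ~ 1/(24 · (8n)^24)

Compare to the integral: ∫_{8n}^∞ x^(−25) dx = [−x^(−24)/24]_{8n}^∞ = 1/((25−1)·(8n)^24). Euler-Maclaurin then gives
  Σ_{k>8n} 1/k^25 = ∫_{8n}^∞ dx/x^25 − 1/(2·(8n)^25) + O(1/(8n)^26).
(Equivalently this is ζ(25) − Σ_{k≤8n} 1/k^25.)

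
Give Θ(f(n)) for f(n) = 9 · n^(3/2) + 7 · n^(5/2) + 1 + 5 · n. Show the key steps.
f(n) ∈ Θ(n^(5/2))

Compare the terms by growth order. For large n, n^a · (log n)^b dominates n^a' · (log n)^b' iff a > a', or (a = a' and b > b'). Ranking the 4 terms shows the dominant one is 7 · n^(5/2). Hence f(n) ∈ Θ(n^(5/2)).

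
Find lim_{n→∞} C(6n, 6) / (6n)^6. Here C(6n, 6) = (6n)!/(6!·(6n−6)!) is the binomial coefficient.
lim = 1/6! = 1/720

With N = 6n → ∞: C(N, 6) / N^6 = [N(N−1)…(N−5)] / (6! · N^6) = (1/6!) · 1 · (1 − 1/(6n)) · … · (1 − 5/(6n)). Each factor → 1 as N → ∞, so the limit is 1/6! = 1/720.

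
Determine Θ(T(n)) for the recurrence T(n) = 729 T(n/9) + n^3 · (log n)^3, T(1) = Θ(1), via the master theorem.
T(n) = Θ(n^3 · (log n)^4)

Here log_9 729 = 3 and f(n) = n^3 · (log n)^3 = Θ(n^(log_9 729) · (log n)^3). This is the extended Case 2 of the master theorem (f matches the critical exponent up to log factors), giving T(n) = Θ(n^(log_9 729) · (log n)^(3+1)) = Θ(n^3 · (log n)^4).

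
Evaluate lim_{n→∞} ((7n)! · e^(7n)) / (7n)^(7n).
lim = ∞

Stirling: (7n)! ~ sqrt(2π·7n) · (7n/e)^(7n). Hence
  (7n)! · e^(7n) / (7n)^(7n) ~ sqrt(2π·7n) = sqrt(2π·7) · sqrt(n) → ∞.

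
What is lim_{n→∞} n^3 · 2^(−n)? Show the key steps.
lim = 0

Exponentials with base > 1 dominate every fixed polynomial: for any fixed c, n^c / 2^n → 0 as n → ∞ (e.g. by the ratio test, or by writing 2^n = e^(n ln 2) and noting e^(n ln 2) / n^c → ∞). Hence n^3 · 2^(−n) = n^3 / 2^n → 0.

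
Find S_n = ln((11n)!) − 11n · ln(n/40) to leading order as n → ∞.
S_n ~ 11n · (ln 440 − 1) + O(ln n)

Stirling: ln((11n)!) = 11n ln(11n) − 11n + O(ln n).
  S_n = 11n ln(11n) − 11n − 11n ln(n/40) + O(ln n)
      = 11n ln(11n) − 11n ln n + 11n ln 40 − 11n + O(ln n)
      = 11n ln 11 + 11n ln 40 − 11n + O(ln n)
      = 11n (ln 440 − 1) + O(ln n).
Numerically ln(440) − 1 ≈ 5.0868.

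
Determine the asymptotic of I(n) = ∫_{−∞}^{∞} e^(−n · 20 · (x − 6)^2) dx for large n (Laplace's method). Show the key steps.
I(n) = sqrt(π/(20n))

Here φ(x) = 20 · (x − 6)^2 has its unique minimum at x* = 6 with φ(x*) = 0 and φ''(x*) = 40. Laplace's method gives
  I(n) ~ e^(−n φ(x*)) · sqrt(2π / (n · φ''(x*))) = sqrt(2π / (40n)) = sqrt(π/(20n)).
This is exact: substituting u = (x − 6)·sqrt(20n) gives I(n) = (1/sqrt(20n)) ∫_{−∞}^{∞} e^(−u^2) du = sqrt(π/(20n)).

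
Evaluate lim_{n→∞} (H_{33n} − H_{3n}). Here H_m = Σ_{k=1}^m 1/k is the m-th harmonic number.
lim = ln(33/3) = ln 11

Euler-Maclaurin gives H_m = ln m + γ + 1/(2m) + O(1/m^2). The γ and O(1/m) terms cancel in the difference:
  H_{33n} − H_{3n} = ln(33n) − ln(3n) + O(1/n) = ln(33/3) + O(1/n).
Hence the limit is ln(33/3) = ln 11.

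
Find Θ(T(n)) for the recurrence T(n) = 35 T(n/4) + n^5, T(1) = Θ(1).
T(n) = Θ(n^5)

log_4 35 ≈ 2.565. f(n) = n^5 dominates n^(log_4 35) since 5 > 2.565, and the regularity condition a·f(n/b) = 35·(n/4)^5 = (35/1024)·n^5 ≤ c·f(n) holds with c = 35/1024 ≈ 0.0342 < 1. So this is Case 3: T(n) = Θ(f(n)) = Θ(n^5).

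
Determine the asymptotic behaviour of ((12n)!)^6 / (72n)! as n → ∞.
((12n)!)^6/(72n)! ~ ((2π·12n)^(5/2) / sqrt(6)) · 6^(−6·12n)  →  0

Write N = 12n. Stirling: N! ~ sqrt(2π N)(N/e)^N and (6N)! ~ sqrt(2π·6N)·(6N/e)^(6N).
  (N!)^6/(6N)! ~ (2π N)^(6/2) (N/e)^(6N) / [sqrt(2π·6N) (6N/e)^(6N)]
     = (2π N)^(6/2) / sqrt(2π·6N) · (N/(6N))^(6N)
     = (2π N)^((6−1)/2) / sqrt(6) · 6^(−6N).
Since 6^6 > 1, the factor 6^(−6N) decays exponentially, so the ratio → 0. Substituting N = 12n gives the stated form.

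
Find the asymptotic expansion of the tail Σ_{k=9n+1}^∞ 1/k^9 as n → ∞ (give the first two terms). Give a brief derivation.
Σ_{k>9n} 1/k^9 = 1/(8 · (9n)^8) − 1/(2 · (9n)^9) + O(1/(9n)^10)

Compare to the integral: ∫_{9n}^∞ x^(−9) dx = [−x^(−8)/8]_{9n}^∞ = 1/((9−1)·(9n)^8). The Euler-Maclaurin correction adds −f(9n)/2 = −1/(2·(9n)^9). Euler-Maclaurin then gives
  Σ_{k>9n} 1/k^9 = ∫_{9n}^∞ dx/x^9 − 1/(2·(9n)^9) + O(1/(9n)^10).
(Equivalently this is ζ(9) − Σ_{k≤9n} 1/k^9.)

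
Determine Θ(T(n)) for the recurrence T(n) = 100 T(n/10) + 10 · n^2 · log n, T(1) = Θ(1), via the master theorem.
T(n) = Θ(n^2 · (log n)^2)

Here log_10 100 = 2 and f(n) = 10 · n^2 · log n = Θ(n^(log_10 100) · (log n)^1). This is the extended Case 2 of the master theorem (f matches the critical exponent up to log factors), giving T(n) = Θ(n^(log_10 100) · (log n)^(1+1)) = Θ(n^2 · (log n)^2).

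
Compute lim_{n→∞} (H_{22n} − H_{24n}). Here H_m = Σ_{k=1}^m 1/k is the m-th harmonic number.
lim = ln(22/24) = ln(11/12)

Euler-Maclaurin gives H_m = ln m + γ + 1/(2m) + O(1/m^2). The γ and O(1/m) terms cancel in the difference:
  H_{22n} − H_{24n} = ln(22n) − ln(24n) + O(1/n) = ln(22/24) + O(1/n).
Hence the limit is ln(22/24) = ln(11/12).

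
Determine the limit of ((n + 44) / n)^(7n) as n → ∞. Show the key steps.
lim = e^308

Rewrite as (1 + 44/n)^(7n). By the standard limit (1 + x/n)^n → e^x, we have (1 + 44/n)^n → e^44, and raising to the 7th power gives e^308.
More precisely, ln[(1 + 44/n)^(7n)] = 7n · ln(1 + 44/n) = 7n · (44/n + O(1/n^2)) = 308 + O(1/n) → 308.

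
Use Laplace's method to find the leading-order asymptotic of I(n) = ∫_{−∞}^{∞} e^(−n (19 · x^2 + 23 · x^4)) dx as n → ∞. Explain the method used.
I(n) ~ sqrt(π/(19n))

φ(x) = 19 · x^2 + 23 · x^4 has its unique global minimum at x* = 0 (since φ'(x) = 38x + 92x^3 = 0 only at x = 0 for real x with both coefficients positive, and φ → ∞ as |x| → ∞). At x* = 0, φ(0) = 0 and φ''(0) = 38. Laplace's method then gives
  I(n) ~ sqrt(2π / (n · φ''(0))) · e^(−n φ(0)) = sqrt(2π / (38n)) = sqrt(π/(19n)).
The 23 · x^4 term contributes only at subleading order (an O(1/n) relative correction).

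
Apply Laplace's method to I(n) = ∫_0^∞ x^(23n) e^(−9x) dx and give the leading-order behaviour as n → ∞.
I(n) ~ (sqrt(2π·23n) / 9) · (23n/(9e))^(23n)

Write the integrand as exp(23n ln x − 9x) and set f(x) = 23n ln x − 9x. Then f'(x) = 23n/x − 9 = 0 at x* = 23n/9, and f''(x*) = −23n/x*^2 = −9^2/(23n). Laplace's method (interior maximum) gives
  I(n) ~ e^(f(x*)) · sqrt(2π / |f''(x*)|)
        = exp(23n ln(23n/9) − 23n) · sqrt(2π · 23n / 9^2)
        = (23n/9)^(23n) e^(−23n) · sqrt(2π·23n) / 9
        = (sqrt(2π·23n) / 9) · (23n/(9e))^(23n).
This matches Γ(23n+1)/9^(23n+1) with Stirling applied to Γ.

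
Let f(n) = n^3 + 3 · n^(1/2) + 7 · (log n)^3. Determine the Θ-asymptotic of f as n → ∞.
f(n) ∈ Θ(n^3)

Compare the terms by growth order. For large n, n^a · (log n)^b dominates n^a' · (log n)^b' iff a > a', or (a = a' and b > b'). Ranking the 3 terms shows the dominant one is n^3. Hence f(n) ∈ Θ(n^3).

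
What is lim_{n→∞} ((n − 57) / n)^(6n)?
lim = e^(−342)

Rewrite as (1 − 57/n)^(6n). By the standard limit (1 + x/n)^n → e^x, we have (1 − 57/n)^n → e^(−57), and raising to the 6th power gives e^(−342).
More precisely, ln[(1 − 57/n)^(6n)] = 6n · ln(1 − 57/n) = 6n · (-57/n + O(1/n^2)) = -342 + O(1/n) → -342.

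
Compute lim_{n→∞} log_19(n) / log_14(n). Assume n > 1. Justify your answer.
lim = ln(14) / ln(19) = log_19(14)

Change of base: log_19(n) = ln n / ln 19 and log_14(n) = ln n / ln 14. The ratio is (ln n / ln 19) · (ln 14 / ln n) = ln 14 / ln 19, a constant independent of n. So the limit is ln 14 / ln 19 = log_19(14).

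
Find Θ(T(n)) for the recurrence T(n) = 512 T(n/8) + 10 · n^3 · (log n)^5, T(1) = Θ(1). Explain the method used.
T(n) = Θ(n^3 · (log n)^6)

Here log_8 512 = 3 and f(n) = 10 · n^3 · (log n)^5 = Θ(n^(log_8 512) · (log n)^5). This is the extended Case 2 of the master theorem (f matches the critical exponent up to log factors), giving T(n) = Θ(n^(log_8 512) · (log n)^(5+1)) = Θ(n^3 · (log n)^6).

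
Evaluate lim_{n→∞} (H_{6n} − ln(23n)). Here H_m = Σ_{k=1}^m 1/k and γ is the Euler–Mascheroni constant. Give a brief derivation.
lim = ln(6/23) + γ

By Euler-Maclaurin, H_m = ln m + γ + O(1/m). So
  H_{6n} − ln(23n) = ln(6n) + γ − ln(23n) + O(1/n)
                       = ln(6/23) + γ + O(1/n).
Hence the limit is ln(6/23) + γ.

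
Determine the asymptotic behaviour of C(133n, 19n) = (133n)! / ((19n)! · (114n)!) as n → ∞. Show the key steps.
C(133n, 19n) ~ (823543/46656)^(19n) · sqrt(7/(12π·19n))

Write N = 19n. Apply Stirling to each factorial:
  (7N)! ~ sqrt(2π·7N) · (7N/e)^(7N),
  N! ~ sqrt(2π N) · (N/e)^N,
  (6N)! ~ sqrt(2π·6N) · (6N/e)^(6N).
The exponential factors combine to (7N)^(7N) / (N^N · (6N)^(6N)) = 7^(7N)/6^(6N) = (7^7/6^6)^N = (823543/46656)^N.
The square-root prefactors combine to sqrt(2π·7N) / (sqrt(2π N)·sqrt(2π·6N)) = sqrt(7 / (2π·6·N)) = sqrt(7/(12π·19n)).
Substituting N = 19n: C(133n, 19n) ~ (823543/46656)^(19n) · sqrt(7/(12π·19n)).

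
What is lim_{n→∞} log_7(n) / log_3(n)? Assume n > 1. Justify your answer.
lim = ln(3) / ln(7) = log_7(3)

Change of base: log_7(n) = ln n / ln 7 and log_3(n) = ln n / ln 3. The ratio is (ln n / ln 7) · (ln 3 / ln n) = ln 3 / ln 7, a constant independent of n. So the limit is ln 3 / ln 7 = log_7(3).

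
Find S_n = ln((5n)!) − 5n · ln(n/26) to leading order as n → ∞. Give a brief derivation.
S_n ~ 5n · (ln 130 − 1) + O(ln n)

Stirling: ln((5n)!) = 5n ln(5n) − 5n + O(ln n).
  S_n = 5n ln(5n) − 5n − 5n ln(n/26) + O(ln n)
      = 5n ln(5n) − 5n ln n + 5n ln 26 − 5n + O(ln n)
      = 5n ln 5 + 5n ln 26 − 5n + O(ln n)
      = 5n (ln 130 − 1) + O(ln n).
Numerically ln(130) − 1 ≈ 3.8675.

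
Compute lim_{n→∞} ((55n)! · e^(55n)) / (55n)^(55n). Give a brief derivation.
lim = ∞

Stirling: (55n)! ~ sqrt(2π·55n) · (55n/e)^(55n). Hence
  (55n)! · e^(55n) / (55n)^(55n) ~ sqrt(2π·55n) = sqrt(2π·55) · sqrt(n) → ∞.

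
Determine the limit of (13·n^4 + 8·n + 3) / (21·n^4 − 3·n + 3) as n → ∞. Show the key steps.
lim = 13/21

For large n the leading n^4 terms dominate both numerator and denominator. Dividing top and bottom by n^4, every other term tends to 0, leaving 13/21.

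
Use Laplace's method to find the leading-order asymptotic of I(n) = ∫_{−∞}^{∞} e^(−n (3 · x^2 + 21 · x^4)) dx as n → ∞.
I(n) ~ sqrt(π/(3n))

φ(x) = 3 · x^2 + 21 · x^4 has its unique global minimum at x* = 0 (since φ'(x) = 6x + 84x^3 = 0 only at x = 0 for real x with both coefficients positive, and φ → ∞ as |x| → ∞). At x* = 0, φ(0) = 0 and φ''(0) = 6. Laplace's method then gives
  I(n) ~ sqrt(2π / (n · φ''(0))) · e^(−n φ(0)) = sqrt(2π / (6n)) = sqrt(π/(3n)).
The 21 · x^4 term contributes only at subleading order (an O(1/n) relative correction).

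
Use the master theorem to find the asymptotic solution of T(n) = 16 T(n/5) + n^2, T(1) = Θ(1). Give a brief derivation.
T(n) = Θ(n^2)

log_5 16 ≈ 1.723. f(n) = n^2 dominates n^(log_5 16) since 2 > 1.723, and the regularity condition a·f(n/b) = 16·(n/5)^2 = (16/25)·n^2 ≤ c·f(n) holds with c = 16/25 ≈ 0.64 < 1. So this is Case 3: T(n) = Θ(f(n)) = Θ(n^2).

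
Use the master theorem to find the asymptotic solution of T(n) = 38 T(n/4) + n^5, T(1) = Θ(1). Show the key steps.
T(n) = Θ(n^5)

log_4 38 ≈ 2.624. f(n) = n^5 dominates n^(log_4 38) since 5 > 2.624, and the regularity condition a·f(n/b) = 38·(n/4)^5 = (38/1024)·n^5 ≤ c·f(n) holds with c = 38/1024 ≈ 0.0371 < 1. So this is Case 3: T(n) = Θ(f(n)) = Θ(n^5).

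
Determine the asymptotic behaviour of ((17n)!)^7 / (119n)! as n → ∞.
((17n)!)^7/(119n)! ~ ((2π·17n)^(6/2) / sqrt(7)) · 7^(−7·17n)  →  0

Write N = 17n. Stirling: N! ~ sqrt(2π N)(N/e)^N and (7N)! ~ sqrt(2π·7N)·(7N/e)^(7N).
  (N!)^7/(7N)! ~ (2π N)^(7/2) (N/e)^(7N) / [sqrt(2π·7N) (7N/e)^(7N)]
     = (2π N)^(7/2) / sqrt(2π·7N) · (N/(7N))^(7N)
     = (2π N)^((7−1)/2) / sqrt(7) · 7^(−7N).
Since 7^7 > 1, the factor 7^(−7N) decays exponentially, so the ratio → 0. Substituting N = 17n gives the stated form.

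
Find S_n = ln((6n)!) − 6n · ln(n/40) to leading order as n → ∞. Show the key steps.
S_n ~ 6n · (ln 240 − 1) + O(ln n)

Stirling: ln((6n)!) = 6n ln(6n) − 6n + O(ln n).
  S_n = 6n ln(6n) − 6n − 6n ln(n/40) + O(ln n)
      = 6n ln(6n) − 6n ln n + 6n ln 40 − 6n + O(ln n)
      = 6n ln 6 + 6n ln 40 − 6n + O(ln n)
      = 6n (ln 240 − 1) + O(ln n).
Numerically ln(240) − 1 ≈ 4.4806.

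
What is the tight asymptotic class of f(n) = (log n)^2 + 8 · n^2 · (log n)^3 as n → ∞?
f(n) ∈ Θ(n^2 · (log n)^3)

Compare the terms by growth order. For large n, n^a · (log n)^b dominates n^a' · (log n)^b' iff a > a', or (a = a' and b > b'). Ranking the 2 terms shows the dominant one is 8 · n^2 · (log n)^3. Hence f(n) ∈ Θ(n^2 · (log n)^3).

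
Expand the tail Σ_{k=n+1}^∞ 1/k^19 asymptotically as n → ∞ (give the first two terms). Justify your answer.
Σ_{k>n} 1/k^19 = 1/(18 · n^18) − 1/(2 · n^19) + O(1/n^20)

Compare to the integral: ∫_{n}^∞ x^(−19) dx = [−x^(−18)/18]_{n}^∞ = 1/((19−1)·n^18). The Euler-Maclaurin correction adds −f(n)/2 = −1/(2·n^19). Euler-Maclaurin then gives
  Σ_{k>n} 1/k^19 = ∫_{n}^∞ dx/x^19 − 1/(2·n^19) + O(1/n^20).
(Equivalently this is ζ(19) − Σ_{k≤n} 1/k^19.)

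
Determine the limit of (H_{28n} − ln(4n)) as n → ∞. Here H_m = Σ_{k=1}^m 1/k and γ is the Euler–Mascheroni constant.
lim = ln 7 + γ

By Euler-Maclaurin, H_m = ln m + γ + O(1/m). So
  H_{28n} − ln(4n) = ln(28n) + γ − ln(4n) + O(1/n)
                       = ln(28/4) + γ + O(1/n).
Hence the limit is ln(28/4) + γ (= ln 7).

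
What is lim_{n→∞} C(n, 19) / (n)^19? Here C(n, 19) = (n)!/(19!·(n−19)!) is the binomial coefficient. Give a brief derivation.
lim = 1/19! = 1/121645100408832000

With N = n → ∞: C(N, 19) / N^19 = [N(N−1)…(N−18)] / (19! · N^19) = (1/19!) · 1 · (1 − 1/n) · … · (1 − 18/n). Each factor → 1 as N → ∞, so the limit is 1/19! = 1/121645100408832000.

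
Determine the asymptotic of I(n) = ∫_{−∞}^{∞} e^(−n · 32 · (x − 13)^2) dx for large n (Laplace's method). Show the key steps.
I(n) = sqrt(π/(32n))

Here φ(x) = 32 · (x − 13)^2 has its unique minimum at x* = 13 with φ(x*) = 0 and φ''(x*) = 64. Laplace's method gives
  I(n) ~ e^(−n φ(x*)) · sqrt(2π / (n · φ''(x*))) = sqrt(2π / (64n)) = sqrt(π/(32n)).
This is exact: substituting u = (x − 13)·sqrt(32n) gives I(n) = (1/sqrt(32n)) ∫_{−∞}^{∞} e^(−u^2) du = sqrt(π/(32n)).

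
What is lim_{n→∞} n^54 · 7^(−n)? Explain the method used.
lim = 0

Exponentials with base > 1 dominate every fixed polynomial: for any fixed c, n^c / 7^n → 0 as n → ∞ (e.g. by the ratio test, or by writing 7^n = e^(n ln 7) and noting e^(n ln 7) / n^c → ∞). Hence n^54 · 7^(−n) = n^54 / 7^n → 0.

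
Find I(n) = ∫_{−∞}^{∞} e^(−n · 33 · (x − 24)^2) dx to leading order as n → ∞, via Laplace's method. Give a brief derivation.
I(n) = sqrt(π/(33n))

Here φ(x) = 33 · (x − 24)^2 has its unique minimum at x* = 24 with φ(x*) = 0 and φ''(x*) = 66. Laplace's method gives
  I(n) ~ e^(−n φ(x*)) · sqrt(2π / (n · φ''(x*))) = sqrt(2π / (66n)) = sqrt(π/(33n)).
This is exact: substituting u = (x − 24)·sqrt(33n) gives I(n) = (1/sqrt(33n)) ∫_{−∞}^{∞} e^(−u^2) du = sqrt(π/(33n)).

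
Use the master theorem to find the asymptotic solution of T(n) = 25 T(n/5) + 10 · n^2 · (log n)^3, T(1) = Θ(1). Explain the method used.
T(n) = Θ(n^2 · (log n)^4)

Here log_5 25 = 2 and f(n) = 10 · n^2 · (log n)^3 = Θ(n^(log_5 25) · (log n)^3). This is the extended Case 2 of the master theorem (f matches the critical exponent up to log factors), giving T(n) = Θ(n^(log_5 25) · (log n)^(3+1)) = Θ(n^2 · (log n)^4).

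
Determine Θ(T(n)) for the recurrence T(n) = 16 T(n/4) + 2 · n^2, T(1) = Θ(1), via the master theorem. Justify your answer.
T(n) = Θ(n^2 log n)

log_4 16 = 2, and f(n) = 2 · n^2 = Θ(n^(log_4 16)). This is Case 2 of the master theorem: T(n) = Θ(f(n) · log n) = Θ(n^2 log n).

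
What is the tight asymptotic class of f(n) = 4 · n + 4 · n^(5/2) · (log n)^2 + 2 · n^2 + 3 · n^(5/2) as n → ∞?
f(n) ∈ Θ(n^(5/2) · (log n)^2)

Compare the terms by growth order. For large n, n^a · (log n)^b dominates n^a' · (log n)^b' iff a > a', or (a = a' and b > b'). Ranking the 4 terms shows the dominant one is 4 · n^(5/2) · (log n)^2. Hence f(n) ∈ Θ(n^(5/2) · (log n)^2).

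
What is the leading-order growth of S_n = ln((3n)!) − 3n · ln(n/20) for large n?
S_n ~ 3n · (ln 60 − 1) + O(ln n)

Stirling: ln((3n)!) = 3n ln(3n) − 3n + O(ln n).
  S_n = 3n ln(3n) − 3n − 3n ln(n/20) + O(ln n)
      = 3n ln(3n) − 3n ln n + 3n ln 20 − 3n + O(ln n)
      = 3n ln 3 + 3n ln 20 − 3n + O(ln n)
      = 3n (ln 60 − 1) + O(ln n).
Numerically ln(60) − 1 ≈ 3.0943.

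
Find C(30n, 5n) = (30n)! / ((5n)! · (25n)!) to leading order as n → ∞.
C(30n, 5n) ~ (46656/3125)^(5n) · sqrt(3/(5π·5n))

Write N = 5n. Apply Stirling to each factorial:
  (6N)! ~ sqrt(2π·6N) · (6N/e)^(6N),
  N! ~ sqrt(2π N) · (N/e)^N,
  (5N)! ~ sqrt(2π·5N) · (5N/e)^(5N).
The exponential factors combine to (6N)^(6N) / (N^N · (5N)^(5N)) = 6^(6N)/5^(5N) = (6^6/5^5)^N = (46656/3125)^N.
The square-root prefactors combine to sqrt(2π·6N) / (sqrt(2π N)·sqrt(2π·5N)) = sqrt(6 / (2π·5·N)) = sqrt(3/(5π·5n)).
Substituting N = 5n: C(30n, 5n) ~ (46656/3125)^(5n) · sqrt(3/(5π·5n)).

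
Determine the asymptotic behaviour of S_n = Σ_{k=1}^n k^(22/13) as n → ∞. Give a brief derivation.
S_n ~ (13/35) · n^(35/13)

Integral comparison: Σ_{k=1}^n k^(22/13) = ∫_0^n x^(22/13) dx + O(n^(22/13)). The integral is n^(1 + 22/13) / (1 + 22/13) = n^((22+13)/13) / ((22+13)/13) = (13/35) · n^(35/13).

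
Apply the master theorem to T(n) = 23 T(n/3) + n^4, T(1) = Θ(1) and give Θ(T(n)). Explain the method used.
T(n) = Θ(n^4)

log_3 23 ≈ 2.854. f(n) = n^4 dominates n^(log_3 23) since 4 > 2.854, and the regularity condition a·f(n/b) = 23·(n/3)^4 = (23/81)·n^4 ≤ c·f(n) holds with c = 23/81 ≈ 0.284 < 1. So this is Case 3: T(n) = Θ(f(n)) = Θ(n^4).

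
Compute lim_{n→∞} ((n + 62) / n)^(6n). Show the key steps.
lim = e^372

Rewrite as (1 + 62/n)^(6n). By the standard limit (1 + x/n)^n → e^x, we have (1 + 62/n)^n → e^62, and raising to the 6th power gives e^372.
More precisely, ln[(1 + 62/n)^(6n)] = 6n · ln(1 + 62/n) = 6n · (62/n + O(1/n^2)) = 372 + O(1/n) → 372.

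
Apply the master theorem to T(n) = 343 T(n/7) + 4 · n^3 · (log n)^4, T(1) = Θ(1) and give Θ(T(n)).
T(n) = Θ(n^3 · (log n)^5)

Here log_7 343 = 3 and f(n) = 4 · n^3 · (log n)^4 = Θ(n^(log_7 343) · (log n)^4). This is the extended Case 2 of the master theorem (f matches the critical exponent up to log factors), giving T(n) = Θ(n^(log_7 343) · (log n)^(4+1)) = Θ(n^3 · (log n)^5).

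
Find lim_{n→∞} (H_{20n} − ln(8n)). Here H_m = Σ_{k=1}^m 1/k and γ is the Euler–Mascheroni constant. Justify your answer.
lim = ln(5/2) + γ

By Euler-Maclaurin, H_m = ln m + γ + O(1/m). So
  H_{20n} − ln(8n) = ln(20n) + γ − ln(8n) + O(1/n)
                       = ln(20/8) + γ + O(1/n).
Hence the limit is ln(20/8) + γ (= ln(5/2)).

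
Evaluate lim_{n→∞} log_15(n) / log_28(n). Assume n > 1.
lim = ln(28) / ln(15) = log_15(28)

Change of base: log_15(n) = ln n / ln 15 and log_28(n) = ln n / ln 28. The ratio is (ln n / ln 15) · (ln 28 / ln n) = ln 28 / ln 15, a constant independent of n. So the limit is ln 28 / ln 15 = log_15(28).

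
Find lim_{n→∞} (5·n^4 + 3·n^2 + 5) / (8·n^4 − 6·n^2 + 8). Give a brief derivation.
lim = 5/8

For large n the leading n^4 terms dominate both numerator and denominator. Dividing top and bottom by n^4, every other term tends to 0, leaving 5/8.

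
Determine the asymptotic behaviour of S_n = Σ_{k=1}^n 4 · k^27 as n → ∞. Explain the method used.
S_n ~ n^28 / 7

By integral comparison (Euler-Maclaurin), Σ_{k=1}^n 4 · k^27 = 4 · ∫_0^n x^27 dx + O(n^27) = 4 · n^28/28 = n^28 / 7 + O(n^27). (Equivalently, Faulhaber's formula gives the same leading term.)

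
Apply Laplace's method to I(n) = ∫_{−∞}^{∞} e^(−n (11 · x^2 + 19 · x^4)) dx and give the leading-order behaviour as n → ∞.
I(n) ~ sqrt(π/(11n))

φ(x) = 11 · x^2 + 19 · x^4 has its unique global minimum at x* = 0 (since φ'(x) = 22x + 76x^3 = 0 only at x = 0 for real x with both coefficients positive, and φ → ∞ as |x| → ∞). At x* = 0, φ(0) = 0 and φ''(0) = 22. Laplace's method then gives
  I(n) ~ sqrt(2π / (n · φ''(0))) · e^(−n φ(0)) = sqrt(2π / (22n)) = sqrt(π/(11n)).
The 19 · x^4 term contributes only at subleading order (an O(1/n) relative correction).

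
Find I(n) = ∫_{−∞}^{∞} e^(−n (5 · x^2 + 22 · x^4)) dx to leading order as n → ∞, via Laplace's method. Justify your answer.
I(n) ~ sqrt(π/(5n))

φ(x) = 5 · x^2 + 22 · x^4 has its unique global minimum at x* = 0 (since φ'(x) = 10x + 88x^3 = 0 only at x = 0 for real x with both coefficients positive, and φ → ∞ as |x| → ∞). At x* = 0, φ(0) = 0 and φ''(0) = 10. Laplace's method then gives
  I(n) ~ sqrt(2π / (n · φ''(0))) · e^(−n φ(0)) = sqrt(2π / (10n)) = sqrt(π/(5n)).
The 22 · x^4 term contributes only at subleading order (an O(1/n) relative correction).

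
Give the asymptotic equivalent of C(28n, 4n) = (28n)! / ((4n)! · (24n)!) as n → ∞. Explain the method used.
C(28n, 4n) ~ (823543/46656)^(4n) · sqrt(7/(12π·4n))

Write N = 4n. Apply Stirling to each factorial:
  (7N)! ~ sqrt(2π·7N) · (7N/e)^(7N),
  N! ~ sqrt(2π N) · (N/e)^N,
  (6N)! ~ sqrt(2π·6N) · (6N/e)^(6N).
The exponential factors combine to (7N)^(7N) / (N^N · (6N)^(6N)) = 7^(7N)/6^(6N) = (7^7/6^6)^N = (823543/46656)^N.
The square-root prefactors combine to sqrt(2π·7N) / (sqrt(2π N)·sqrt(2π·6N)) = sqrt(7 / (2π·6·N)) = sqrt(7/(12π·4n)).
Substituting N = 4n: C(28n, 4n) ~ (823543/46656)^(4n) · sqrt(7/(12π·4n)).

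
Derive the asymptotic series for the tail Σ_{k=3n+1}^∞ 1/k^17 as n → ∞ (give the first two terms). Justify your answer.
Σ_{k>3n} 1/k^17 = 1/(16 · (3n)^16) − 1/(2 · (3n)^17) + O(1/(3n)^18)

Compare to the integral: ∫_{3n}^∞ x^(−17) dx = [−x^(−16)/16]_{3n}^∞ = 1/((17−1)·(3n)^16). The Euler-Maclaurin correction adds −f(3n)/2 = −1/(2·(3n)^17). Euler-Maclaurin then gives
  Σ_{k>3n} 1/k^17 = ∫_{3n}^∞ dx/x^17 − 1/(2·(3n)^17) + O(1/(3n)^18).
(Equivalently this is ζ(17) − Σ_{k≤3n} 1/k^17.)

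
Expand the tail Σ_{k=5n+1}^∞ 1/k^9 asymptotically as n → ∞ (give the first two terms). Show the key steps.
Σ_{k>5n} 1/k^9 = 1/(8 · (5n)^8) − 1/(2 · (5n)^9) + O(1/(5n)^10)

Compare to the integral: ∫_{5n}^∞ x^(−9) dx = [−x^(−8)/8]_{5n}^∞ = 1/((9−1)·(5n)^8). The Euler-Maclaurin correction adds −f(5n)/2 = −1/(2·(5n)^9). Euler-Maclaurin then gives
  Σ_{k>5n} 1/k^9 = ∫_{5n}^∞ dx/x^9 − 1/(2·(5n)^9) + O(1/(5n)^10).
(Equivalently this is ζ(9) − Σ_{k≤5n} 1/k^9.)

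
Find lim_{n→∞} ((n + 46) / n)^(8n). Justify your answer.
lim = e^368

Rewrite as (1 + 46/n)^(8n). By the standard limit (1 + x/n)^n → e^x, we have (1 + 46/n)^n → e^46, and raising to the 8th power gives e^368.
More precisely, ln[(1 + 46/n)^(8n)] = 8n · ln(1 + 46/n) = 8n · (46/n + O(1/n^2)) = 368 + O(1/n) → 368.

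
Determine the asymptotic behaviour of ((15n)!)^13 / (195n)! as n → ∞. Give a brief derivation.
((15n)!)^13/(195n)! ~ ((2π·15n)^(12/2) / sqrt(13)) · 13^(−13·15n)  →  0

Write N = 15n. Stirling: N! ~ sqrt(2π N)(N/e)^N and (13N)! ~ sqrt(2π·13N)·(13N/e)^(13N).
  (N!)^13/(13N)! ~ (2π N)^(13/2) (N/e)^(13N) / [sqrt(2π·13N) (13N/e)^(13N)]
     = (2π N)^(13/2) / sqrt(2π·13N) · (N/(13N))^(13N)
     = (2π N)^((13−1)/2) / sqrt(13) · 13^(−13N).
Since 13^13 > 1, the factor 13^(−13N) decays exponentially, so the ratio → 0. Substituting N = 15n gives the stated form.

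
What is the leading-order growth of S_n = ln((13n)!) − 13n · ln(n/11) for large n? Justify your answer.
S_n ~ 13n · (ln 143 − 1) + O(ln n)

Stirling: ln((13n)!) = 13n ln(13n) − 13n + O(ln n).
  S_n = 13n ln(13n) − 13n − 13n ln(n/11) + O(ln n)
      = 13n ln(13n) − 13n ln n + 13n ln 11 − 13n + O(ln n)
      = 13n ln 13 + 13n ln 11 − 13n + O(ln n)
      = 13n (ln 143 − 1) + O(ln n).
Numerically ln(143) − 1 ≈ 3.9628.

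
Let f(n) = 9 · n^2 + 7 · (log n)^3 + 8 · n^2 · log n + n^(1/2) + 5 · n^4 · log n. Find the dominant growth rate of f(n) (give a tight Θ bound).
f(n) ∈ Θ(n^4 · log n)

Compare the terms by growth order. For large n, n^a · (log n)^b dominates n^a' · (log n)^b' iff a > a', or (a = a' and b > b'). Ranking the 5 terms shows the dominant one is 5 · n^4 · log n. Hence f(n) ∈ Θ(n^4 · log n).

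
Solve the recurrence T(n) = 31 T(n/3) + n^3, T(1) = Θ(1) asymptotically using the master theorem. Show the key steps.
T(n) = Θ(n^(log_3 31))

Master theorem: compare f(n) = n^3 to n^(log_3 31) where log_3 31 ≈ 3.126. Since 3 < log_3 31, we have f(n) = O(n^(log_3 31 − ε)) for some ε > 0 — Case 1. Hence T(n) = Θ(n^(log_3 31)).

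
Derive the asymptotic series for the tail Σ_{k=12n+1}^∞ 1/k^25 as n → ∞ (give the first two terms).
Σ_{k>12n} 1/k^25 = 1/(24 · (12n)^24) − 1/(2 · (12n)^25) + O(1/(12n)^26)

Compare to the integral: ∫_{12n}^∞ x^(−25) dx = [−x^(−24)/24]_{12n}^∞ = 1/((25−1)·(12n)^24). The Euler-Maclaurin correction adds −f(12n)/2 = −1/(2·(12n)^25). Euler-Maclaurin then gives
  Σ_{k>12n} 1/k^25 = ∫_{12n}^∞ dx/x^25 − 1/(2·(12n)^25) + O(1/(12n)^26).
(Equivalently this is ζ(25) − Σ_{k≤12n} 1/k^25.)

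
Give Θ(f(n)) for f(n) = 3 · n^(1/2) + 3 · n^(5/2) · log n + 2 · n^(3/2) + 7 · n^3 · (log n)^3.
f(n) ∈ Θ(n^3 · (log n)^3)

Compare the terms by growth order. For large n, n^a · (log n)^b dominates n^a' · (log n)^b' iff a > a', or (a = a' and b > b'). Ranking the 4 terms shows the dominant one is 7 · n^3 · (log n)^3. Hence f(n) ∈ Θ(n^3 · (log n)^3).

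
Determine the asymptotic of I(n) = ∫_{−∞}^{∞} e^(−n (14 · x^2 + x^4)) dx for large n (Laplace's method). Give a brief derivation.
I(n) ~ sqrt(π/(14n))

φ(x) = 14 · x^2 + x^4 has its unique global minimum at x* = 0 (since φ'(x) = 28x + 4x^3 = 0 only at x = 0 for real x with both coefficients positive, and φ → ∞ as |x| → ∞). At x* = 0, φ(0) = 0 and φ''(0) = 28. Laplace's method then gives
  I(n) ~ sqrt(2π / (n · φ''(0))) · e^(−n φ(0)) = sqrt(2π / (28n)) = sqrt(π/(14n)).
The x^4 term contributes only at subleading order (an O(1/n) relative correction).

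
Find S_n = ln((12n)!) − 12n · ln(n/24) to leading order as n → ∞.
S_n ~ 12n · (ln 288 − 1) + O(ln n)

Stirling: ln((12n)!) = 12n ln(12n) − 12n + O(ln n).
  S_n = 12n ln(12n) − 12n − 12n ln(n/24) + O(ln n)
      = 12n ln(12n) − 12n ln n + 12n ln 24 − 12n + O(ln n)
      = 12n ln 12 + 12n ln 24 − 12n + O(ln n)
      = 12n (ln 288 − 1) + O(ln n).
Numerically ln(288) − 1 ≈ 4.6630.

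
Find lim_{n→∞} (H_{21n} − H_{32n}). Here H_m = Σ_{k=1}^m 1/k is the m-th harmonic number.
lim = ln(21/32)

Euler-Maclaurin gives H_m = ln m + γ + 1/(2m) + O(1/m^2). The γ and O(1/m) terms cancel in the difference:
  H_{21n} − H_{32n} = ln(21n) − ln(32n) + O(1/n) = ln(21/32) + O(1/n).
Hence the limit is ln(21/32).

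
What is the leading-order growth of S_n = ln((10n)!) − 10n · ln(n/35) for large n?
S_n ~ 10n · (ln 350 − 1) + O(ln n)

Stirling: ln((10n)!) = 10n ln(10n) − 10n + O(ln n).
  S_n = 10n ln(10n) − 10n − 10n ln(n/35) + O(ln n)
      = 10n ln(10n) − 10n ln n + 10n ln 35 − 10n + O(ln n)
      = 10n ln 10 + 10n ln 35 − 10n + O(ln n)
      = 10n (ln 350 − 1) + O(ln n).
Numerically ln(350) − 1 ≈ 4.8579.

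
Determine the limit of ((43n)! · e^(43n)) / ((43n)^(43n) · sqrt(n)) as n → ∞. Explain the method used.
lim = sqrt(2π·43)

Stirling: (43n)! ~ sqrt(2π·43n) · (43n/e)^(43n). Hence
  (43n)! · e^(43n) / (43n)^(43n) ~ sqrt(2π·43n).
Dividing by sqrt(n): sqrt(2π·43n) / sqrt(n) = sqrt(2π·43) · n^((1−1)/2), so the limit is sqrt(2π·43).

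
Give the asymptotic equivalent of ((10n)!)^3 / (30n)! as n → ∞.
((10n)!)^3/(30n)! ~ ((2π·10n)^(2/2) / sqrt(3)) · 3^(−3·10n)  →  0

Write N = 10n. Stirling: N! ~ sqrt(2π N)(N/e)^N and (3N)! ~ sqrt(2π·3N)·(3N/e)^(3N).
  (N!)^3/(3N)! ~ (2π N)^(3/2) (N/e)^(3N) / [sqrt(2π·3N) (3N/e)^(3N)]
     = (2π N)^(3/2) / sqrt(2π·3N) · (N/(3N))^(3N)
     = (2π N)^((3−1)/2) / sqrt(3) · 3^(−3N).
Since 3^3 > 1, the factor 3^(−3N) decays exponentially, so the ratio → 0. Substituting N = 10n gives the stated form.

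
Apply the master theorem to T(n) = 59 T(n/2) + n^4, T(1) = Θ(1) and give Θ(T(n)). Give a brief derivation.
T(n) = Θ(n^(log_2 59))

Master theorem: compare f(n) = n^4 to n^(log_2 59) where log_2 59 ≈ 5.883. Since 4 < log_2 59, we have f(n) = O(n^(log_2 59 − ε)) for some ε > 0 — Case 1. Hence T(n) = Θ(n^(log_2 59)).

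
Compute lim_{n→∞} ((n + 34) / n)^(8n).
lim = e^272

Rewrite as (1 + 34/n)^(8n). By the standard limit (1 + x/n)^n → e^x, we have (1 + 34/n)^n → e^34, and raising to the 8th power gives e^272.
More precisely, ln[(1 + 34/n)^(8n)] = 8n · ln(1 + 34/n) = 8n · (34/n + O(1/n^2)) = 272 + O(1/n) → 272.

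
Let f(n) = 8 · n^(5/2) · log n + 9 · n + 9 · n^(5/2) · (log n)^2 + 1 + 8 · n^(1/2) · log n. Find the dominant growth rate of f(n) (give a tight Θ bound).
f(n) ∈ Θ(n^(5/2) · (log n)^2)

Compare the terms by growth order. For large n, n^a · (log n)^b dominates n^a' · (log n)^b' iff a > a', or (a = a' and b > b'). Ranking the 5 terms shows the dominant one is 9 · n^(5/2) · (log n)^2. Hence f(n) ∈ Θ(n^(5/2) · (log n)^2).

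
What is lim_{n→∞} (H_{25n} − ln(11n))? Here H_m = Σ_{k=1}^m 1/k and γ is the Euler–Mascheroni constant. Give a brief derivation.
lim = ln(25/11) + γ

By Euler-Maclaurin, H_m = ln m + γ + O(1/m). So
  H_{25n} − ln(11n) = ln(25n) + γ − ln(11n) + O(1/n)
                       = ln(25/11) + γ + O(1/n).
Hence the limit is ln(25/11) + γ.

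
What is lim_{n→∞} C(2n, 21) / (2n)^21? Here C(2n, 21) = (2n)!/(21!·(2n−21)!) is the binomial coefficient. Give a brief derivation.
lim = 1/21! = 1/51090942171709440000

With N = 2n → ∞: C(N, 21) / N^21 = [N(N−1)…(N−20)] / (21! · N^21) = (1/21!) · 1 · (1 − 1/(2n)) · … · (1 − 20/(2n)). Each factor → 1 as N → ∞, so the limit is 1/21! = 1/51090942171709440000.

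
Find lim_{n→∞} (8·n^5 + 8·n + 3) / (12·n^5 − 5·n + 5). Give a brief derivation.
lim = 8/12 = 2/3

For large n the leading n^5 terms dominate both numerator and denominator. Dividing top and bottom by n^5, every other term tends to 0, leaving 8/12 = 2/3.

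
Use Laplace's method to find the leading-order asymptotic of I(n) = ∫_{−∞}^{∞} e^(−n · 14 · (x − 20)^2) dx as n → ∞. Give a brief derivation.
I(n) = sqrt(π/(14n))

Here φ(x) = 14 · (x − 20)^2 has its unique minimum at x* = 20 with φ(x*) = 0 and φ''(x*) = 28. Laplace's method gives
  I(n) ~ e^(−n φ(x*)) · sqrt(2π / (n · φ''(x*))) = sqrt(2π / (28n)) = sqrt(π/(14n)).
This is exact: substituting u = (x − 20)·sqrt(14n) gives I(n) = (1/sqrt(14n)) ∫_{−∞}^{∞} e^(−u^2) du = sqrt(π/(14n)).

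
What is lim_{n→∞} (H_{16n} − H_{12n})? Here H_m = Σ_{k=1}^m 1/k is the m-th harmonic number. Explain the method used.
lim = ln(16/12) = ln(4/3)

Euler-Maclaurin gives H_m = ln m + γ + 1/(2m) + O(1/m^2). The γ and O(1/m) terms cancel in the difference:
  H_{16n} − H_{12n} = ln(16n) − ln(12n) + O(1/n) = ln(16/12) + O(1/n).
Hence the limit is ln(16/12) = ln(4/3).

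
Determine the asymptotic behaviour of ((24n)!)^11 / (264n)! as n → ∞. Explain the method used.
((24n)!)^11/(264n)! ~ ((2π·24n)^(10/2) / sqrt(11)) · 11^(−11·24n)  →  0

Write N = 24n. Stirling: N! ~ sqrt(2π N)(N/e)^N and (11N)! ~ sqrt(2π·11N)·(11N/e)^(11N).
  (N!)^11/(11N)! ~ (2π N)^(11/2) (N/e)^(11N) / [sqrt(2π·11N) (11N/e)^(11N)]
     = (2π N)^(11/2) / sqrt(2π·11N) · (N/(11N))^(11N)
     = (2π N)^((11−1)/2) / sqrt(11) · 11^(−11N).
Since 11^11 > 1, the factor 11^(−11N) decays exponentially, so the ratio → 0. Substituting N = 24n gives the stated form.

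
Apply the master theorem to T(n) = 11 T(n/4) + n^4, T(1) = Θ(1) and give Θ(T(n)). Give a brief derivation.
T(n) = Θ(n^4)

log_4 11 ≈ 1.730. f(n) = n^4 dominates n^(log_4 11) since 4 > 1.730, and the regularity condition a·f(n/b) = 11·(n/4)^4 = (11/256)·n^4 ≤ c·f(n) holds with c = 11/256 ≈ 0.043 < 1. So this is Case 3: T(n) = Θ(f(n)) = Θ(n^4).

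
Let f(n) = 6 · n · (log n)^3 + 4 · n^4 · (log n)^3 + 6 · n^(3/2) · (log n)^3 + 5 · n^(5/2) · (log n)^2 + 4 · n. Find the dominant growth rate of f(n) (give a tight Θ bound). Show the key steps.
f(n) ∈ Θ(n^4 · (log n)^3)

Compare the terms by growth order. For large n, n^a · (log n)^b dominates n^a' · (log n)^b' iff a > a', or (a = a' and b > b'). Ranking the 5 terms shows the dominant one is 4 · n^4 · (log n)^3. Hence f(n) ∈ Θ(n^4 · (log n)^3).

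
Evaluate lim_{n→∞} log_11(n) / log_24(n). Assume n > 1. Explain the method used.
lim = ln(24) / ln(11) = log_11(24)

Change of base: log_11(n) = ln n / ln 11 and log_24(n) = ln n / ln 24. The ratio is (ln n / ln 11) · (ln 24 / ln n) = ln 24 / ln 11, a constant independent of n. So the limit is ln 24 / ln 11 = log_11(24).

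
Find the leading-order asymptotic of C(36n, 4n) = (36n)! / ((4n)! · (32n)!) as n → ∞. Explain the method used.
C(36n, 4n) ~ (387420489/16777216)^(4n) · sqrt(9/(16π·4n))

Write N = 4n. Apply Stirling to each factorial:
  (9N)! ~ sqrt(2π·9N) · (9N/e)^(9N),
  N! ~ sqrt(2π N) · (N/e)^N,
  (8N)! ~ sqrt(2π·8N) · (8N/e)^(8N).
The exponential factors combine to (9N)^(9N) / (N^N · (8N)^(8N)) = 9^(9N)/8^(8N) = (9^9/8^8)^N = (387420489/16777216)^N.
The square-root prefactors combine to sqrt(2π·9N) / (sqrt(2π N)·sqrt(2π·8N)) = sqrt(9 / (2π·8·N)) = sqrt(9/(16π·4n)).
Substituting N = 4n: C(36n, 4n) ~ (387420489/16777216)^(4n) · sqrt(9/(16π·4n)).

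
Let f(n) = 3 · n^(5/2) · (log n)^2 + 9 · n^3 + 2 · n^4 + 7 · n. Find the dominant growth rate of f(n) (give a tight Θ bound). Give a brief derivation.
f(n) ∈ Θ(n^4)

Compare the terms by growth order. For large n, n^a · (log n)^b dominates n^a' · (log n)^b' iff a > a', or (a = a' and b > b'). Ranking the 4 terms shows the dominant one is 2 · n^4. Hence f(n) ∈ Θ(n^4).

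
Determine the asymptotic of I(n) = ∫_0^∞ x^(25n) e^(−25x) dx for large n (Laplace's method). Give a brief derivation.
I(n) ~ (sqrt(2π·25n) / 25) · (25n/(25e))^(25n)

Write the integrand as exp(25n ln x − 25x) and set f(x) = 25n ln x − 25x. Then f'(x) = 25n/x − 25 = 0 at x* = 25n/25, and f''(x*) = −25n/x*^2 = −25^2/(25n). Laplace's method (interior maximum) gives
  I(n) ~ e^(f(x*)) · sqrt(2π / |f''(x*)|)
        = exp(25n ln(25n/25) − 25n) · sqrt(2π · 25n / 25^2)
        = (25n/25)^(25n) e^(−25n) · sqrt(2π·25n) / 25
        = (sqrt(2π·25n) / 25) · (25n/(25e))^(25n).
This matches Γ(25n+1)/25^(25n+1) with Stirling applied to Γ.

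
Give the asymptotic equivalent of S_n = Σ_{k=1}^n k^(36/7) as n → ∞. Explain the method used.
S_n ~ (7/43) · n^(43/7)

Integral comparison: Σ_{k=1}^n k^(36/7) = ∫_0^n x^(36/7) dx + O(n^(36/7)). The integral is n^(1 + 36/7) / (1 + 36/7) = n^((36+7)/7) / ((36+7)/7) = (7/43) · n^(43/7).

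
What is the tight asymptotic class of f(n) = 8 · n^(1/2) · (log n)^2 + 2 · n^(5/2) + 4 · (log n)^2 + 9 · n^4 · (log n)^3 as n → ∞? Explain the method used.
f(n) ∈ Θ(n^4 · (log n)^3)

Compare the terms by growth order. For large n, n^a · (log n)^b dominates n^a' · (log n)^b' iff a > a', or (a = a' and b > b'). Ranking the 4 terms shows the dominant one is 9 · n^4 · (log n)^3. Hence f(n) ∈ Θ(n^4 · (log n)^3).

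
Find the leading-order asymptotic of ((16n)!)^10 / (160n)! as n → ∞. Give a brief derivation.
((16n)!)^10/(160n)! ~ ((2π·16n)^(9/2) / sqrt(10)) · 10^(−10·16n)  →  0

Write N = 16n. Stirling: N! ~ sqrt(2π N)(N/e)^N and (10N)! ~ sqrt(2π·10N)·(10N/e)^(10N).
  (N!)^10/(10N)! ~ (2π N)^(10/2) (N/e)^(10N) / [sqrt(2π·10N) (10N/e)^(10N)]
     = (2π N)^(10/2) / sqrt(2π·10N) · (N/(10N))^(10N)
     = (2π N)^((10−1)/2) / sqrt(10) · 10^(−10N).
Since 10^10 > 1, the factor 10^(−10N) decays exponentially, so the ratio → 0. Substituting N = 16n gives the stated form.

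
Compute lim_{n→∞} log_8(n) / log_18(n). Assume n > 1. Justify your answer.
lim = ln(18) / ln(8) = log_8(18)

Change of base: log_8(n) = ln n / ln 8 and log_18(n) = ln n / ln 18. The ratio is (ln n / ln 8) · (ln 18 / ln n) = ln 18 / ln 8, a constant independent of n. So the limit is ln 18 / ln 8 = log_8(18).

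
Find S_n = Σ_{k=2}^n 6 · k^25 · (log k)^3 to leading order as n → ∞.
S_n ~ 3 · n^26 · (log n)^3 / 13

By integral comparison, S_n = ∫_1^n 6 · x^25 · (log x)^3 dx + O(n^25 · (log n)^3). For the integral, the leading term of ∫_1^n x^25 (log x)^3 dx is n^26/26 · (log n)^3 (by repeated integration by parts; each step lowers the log-exponent and produces a relatively O(1/log n) correction). Hence S_n ~ 3 · n^26 · (log n)^3 / 13.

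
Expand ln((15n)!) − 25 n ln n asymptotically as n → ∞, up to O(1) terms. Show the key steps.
ln((15n)!) − 25 n ln n = −10 n ln n + 15(ln 15 − 1) n + (1/2) ln(2π·15n) + O(1/n)

Stirling: ln((15n)!) = 15n ln(15n) − 15n + (1/2) ln(2π·15n) + O(1/n).
Expand 15n ln(15n) = 15n (ln n + ln 15) = 15n ln n + 15n ln 15.
Subtract 25n ln n: leading term is (15 − 25) n ln n = −10 n ln n. The next term is 15n ln 15 − 15n = 15(ln 15 − 1) n. Then the (1/2) ln(2π·15n) correction.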